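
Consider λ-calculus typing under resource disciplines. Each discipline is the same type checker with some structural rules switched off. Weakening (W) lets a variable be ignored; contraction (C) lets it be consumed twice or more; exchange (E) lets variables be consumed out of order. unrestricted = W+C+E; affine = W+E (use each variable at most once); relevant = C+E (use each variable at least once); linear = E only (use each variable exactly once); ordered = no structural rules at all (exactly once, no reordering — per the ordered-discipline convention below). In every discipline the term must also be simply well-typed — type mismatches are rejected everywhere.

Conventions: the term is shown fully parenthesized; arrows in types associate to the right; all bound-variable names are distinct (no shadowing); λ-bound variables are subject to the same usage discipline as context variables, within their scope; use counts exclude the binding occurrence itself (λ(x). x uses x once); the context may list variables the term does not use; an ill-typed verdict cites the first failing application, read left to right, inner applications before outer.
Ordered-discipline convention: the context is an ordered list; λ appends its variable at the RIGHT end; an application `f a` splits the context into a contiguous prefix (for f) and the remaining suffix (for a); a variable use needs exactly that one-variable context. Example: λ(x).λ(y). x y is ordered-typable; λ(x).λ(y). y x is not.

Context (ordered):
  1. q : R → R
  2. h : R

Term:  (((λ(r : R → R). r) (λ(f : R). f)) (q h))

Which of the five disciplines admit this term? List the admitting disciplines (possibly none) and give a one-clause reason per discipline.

admitted by: ordered, linear, affine, relevant, unrestricted
use counts: q=1, h=1, r (bound)=1, f (bound)=1
use order (left to right): r, f, q, h
typing: ✓ — R
ordered ✓ (q, h, r, f once each; derivable with no W/C/E)
linear ✓ (each of q, h, r, f used exactly once)
affine ✓ (at most one use each (q, h, r, f))
relevant ✓ (at least one use each (q, h, r, f))
unrestricted ✓ (well-typed at R; no restrictions here)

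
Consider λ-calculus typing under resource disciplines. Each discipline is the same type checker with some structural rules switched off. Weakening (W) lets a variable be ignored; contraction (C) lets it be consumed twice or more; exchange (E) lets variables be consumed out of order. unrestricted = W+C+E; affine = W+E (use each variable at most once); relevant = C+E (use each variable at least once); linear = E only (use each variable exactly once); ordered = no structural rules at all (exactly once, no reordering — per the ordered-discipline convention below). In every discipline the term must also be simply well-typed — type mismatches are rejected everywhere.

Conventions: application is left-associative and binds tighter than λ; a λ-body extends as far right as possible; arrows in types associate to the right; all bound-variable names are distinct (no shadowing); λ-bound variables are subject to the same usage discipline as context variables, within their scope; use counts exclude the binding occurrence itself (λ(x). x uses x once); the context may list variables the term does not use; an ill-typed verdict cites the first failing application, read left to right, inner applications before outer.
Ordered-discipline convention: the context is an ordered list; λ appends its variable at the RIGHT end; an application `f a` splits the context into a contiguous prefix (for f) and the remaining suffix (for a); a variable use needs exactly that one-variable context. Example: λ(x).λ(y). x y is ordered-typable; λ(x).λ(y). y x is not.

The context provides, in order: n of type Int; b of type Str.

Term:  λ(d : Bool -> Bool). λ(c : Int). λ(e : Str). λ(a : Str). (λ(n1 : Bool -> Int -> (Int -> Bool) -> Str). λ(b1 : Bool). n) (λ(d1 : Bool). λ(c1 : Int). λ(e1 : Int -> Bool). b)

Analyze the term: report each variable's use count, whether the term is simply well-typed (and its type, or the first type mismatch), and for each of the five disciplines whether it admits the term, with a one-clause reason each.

variable uses: n ×1; b ×1; d (λ-bound) ×0; c (λ-bound) ×0; e (λ-bound) ×0; a (λ-bound) ×0; n1 (λ-bound) ×0; b1 (λ-bound) ×0; d1 (λ-bound) ×0; c1 (λ-bound) ×0; e1 (λ-bound) ×0
use order (left to right): n, b
typing: well-typed — term : (Bool -> Bool) -> Int -> Str -> Str -> Bool -> Int
ordered: ✗, d, c, e, a, n1, b1, d1, c1, e1 left unused
linear: ✗, d, c, e, a, n1, b1, d1, c1, e1 left unused
affine: ✓, none of n, b, d, c, e, a, n1, b1, d1, c1, e1 used more than once
relevant: ✗, d, c, e, a, n1, b1, d1, c1, e1 left unused
unrestricted: ✓, simply typable at (Bool -> Bool) -> Int -> Str -> Str -> Bool -> Int; W, C, E all held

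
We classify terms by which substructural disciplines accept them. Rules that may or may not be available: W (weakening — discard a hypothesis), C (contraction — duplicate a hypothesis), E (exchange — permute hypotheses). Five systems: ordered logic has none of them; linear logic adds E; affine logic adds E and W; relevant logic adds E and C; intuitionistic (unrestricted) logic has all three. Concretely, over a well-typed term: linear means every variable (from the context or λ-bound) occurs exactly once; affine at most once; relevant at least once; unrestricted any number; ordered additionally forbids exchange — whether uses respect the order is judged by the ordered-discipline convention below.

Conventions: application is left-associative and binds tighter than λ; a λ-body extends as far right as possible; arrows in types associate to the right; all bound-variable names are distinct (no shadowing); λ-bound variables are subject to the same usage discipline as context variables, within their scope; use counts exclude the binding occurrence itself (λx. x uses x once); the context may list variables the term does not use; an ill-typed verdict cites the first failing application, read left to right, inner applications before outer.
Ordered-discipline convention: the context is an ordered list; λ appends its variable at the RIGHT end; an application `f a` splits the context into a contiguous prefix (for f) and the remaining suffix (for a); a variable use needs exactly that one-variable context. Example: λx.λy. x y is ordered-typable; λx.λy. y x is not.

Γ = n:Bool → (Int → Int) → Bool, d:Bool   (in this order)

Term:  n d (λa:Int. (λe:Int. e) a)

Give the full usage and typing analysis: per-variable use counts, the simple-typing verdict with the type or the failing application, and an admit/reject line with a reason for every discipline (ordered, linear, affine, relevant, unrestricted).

use counts: n: 1×; d: 1×; a (λ-bound): 1×; e (λ-bound): 1×
use order (left to right): n, d, e, a
typing: well-typed at Bool
ordered: ✓, single-use (n, d, a, e), ordered derivation ok
linear: ✓, exactly-once usage across n, d, a, e
affine: ✓, n, d, a, e: no repeats, contraction unneeded
relevant: ✓, at least one use each (n, d, a, e)
unrestricted: ✓, well-typed at Bool; no restrictions here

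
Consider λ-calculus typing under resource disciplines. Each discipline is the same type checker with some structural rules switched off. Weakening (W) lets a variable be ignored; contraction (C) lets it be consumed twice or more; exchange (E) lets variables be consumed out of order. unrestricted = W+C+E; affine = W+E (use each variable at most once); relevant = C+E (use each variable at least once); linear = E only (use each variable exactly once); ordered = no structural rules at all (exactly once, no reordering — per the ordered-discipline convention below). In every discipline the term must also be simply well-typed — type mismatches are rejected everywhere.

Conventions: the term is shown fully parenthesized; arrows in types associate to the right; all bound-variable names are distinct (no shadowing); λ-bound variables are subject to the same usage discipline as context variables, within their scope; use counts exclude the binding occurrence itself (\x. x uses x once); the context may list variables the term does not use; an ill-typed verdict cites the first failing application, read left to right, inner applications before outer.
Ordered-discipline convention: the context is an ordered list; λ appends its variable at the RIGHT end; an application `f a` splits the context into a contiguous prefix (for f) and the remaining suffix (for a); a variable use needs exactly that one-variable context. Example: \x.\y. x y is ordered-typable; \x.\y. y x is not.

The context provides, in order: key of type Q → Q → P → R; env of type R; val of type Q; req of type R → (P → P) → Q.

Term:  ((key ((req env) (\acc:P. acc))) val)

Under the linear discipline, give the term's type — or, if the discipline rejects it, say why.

term : P → R
usage: key: 1; env: 1; val: 1; req: 1; acc (bound): 1
use order (left to right): key, req, env, acc, val
typing: ✓ — P → R
per-discipline verdicts: ordered ✗ · linear ✓ · affine ✓ · relevant ✓ · unrestricted ✓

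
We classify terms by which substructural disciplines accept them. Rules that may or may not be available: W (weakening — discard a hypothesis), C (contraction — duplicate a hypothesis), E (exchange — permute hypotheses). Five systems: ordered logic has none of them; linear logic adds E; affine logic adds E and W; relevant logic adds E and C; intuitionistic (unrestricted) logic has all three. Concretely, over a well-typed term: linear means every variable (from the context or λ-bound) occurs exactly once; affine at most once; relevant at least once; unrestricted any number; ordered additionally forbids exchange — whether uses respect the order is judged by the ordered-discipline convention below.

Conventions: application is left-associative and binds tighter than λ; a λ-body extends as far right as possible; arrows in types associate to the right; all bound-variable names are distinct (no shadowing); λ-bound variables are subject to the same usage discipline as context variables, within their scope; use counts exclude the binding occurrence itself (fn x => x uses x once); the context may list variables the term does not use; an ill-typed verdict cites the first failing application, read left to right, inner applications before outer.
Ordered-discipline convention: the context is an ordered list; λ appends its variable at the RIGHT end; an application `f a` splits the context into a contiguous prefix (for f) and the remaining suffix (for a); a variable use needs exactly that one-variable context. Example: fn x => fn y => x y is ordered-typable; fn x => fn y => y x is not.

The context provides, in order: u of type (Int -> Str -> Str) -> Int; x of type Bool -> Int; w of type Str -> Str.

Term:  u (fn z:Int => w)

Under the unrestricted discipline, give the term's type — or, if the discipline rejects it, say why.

term : Int
counts: u: 1, x: 0, w: 1, z [bound]: 0
order of uses: u, w
typing: well-typed — term : Int
all disciplines: ordered ✗ | linear ✗ | affine ✓ | relevant ✗ | unrestricted ✓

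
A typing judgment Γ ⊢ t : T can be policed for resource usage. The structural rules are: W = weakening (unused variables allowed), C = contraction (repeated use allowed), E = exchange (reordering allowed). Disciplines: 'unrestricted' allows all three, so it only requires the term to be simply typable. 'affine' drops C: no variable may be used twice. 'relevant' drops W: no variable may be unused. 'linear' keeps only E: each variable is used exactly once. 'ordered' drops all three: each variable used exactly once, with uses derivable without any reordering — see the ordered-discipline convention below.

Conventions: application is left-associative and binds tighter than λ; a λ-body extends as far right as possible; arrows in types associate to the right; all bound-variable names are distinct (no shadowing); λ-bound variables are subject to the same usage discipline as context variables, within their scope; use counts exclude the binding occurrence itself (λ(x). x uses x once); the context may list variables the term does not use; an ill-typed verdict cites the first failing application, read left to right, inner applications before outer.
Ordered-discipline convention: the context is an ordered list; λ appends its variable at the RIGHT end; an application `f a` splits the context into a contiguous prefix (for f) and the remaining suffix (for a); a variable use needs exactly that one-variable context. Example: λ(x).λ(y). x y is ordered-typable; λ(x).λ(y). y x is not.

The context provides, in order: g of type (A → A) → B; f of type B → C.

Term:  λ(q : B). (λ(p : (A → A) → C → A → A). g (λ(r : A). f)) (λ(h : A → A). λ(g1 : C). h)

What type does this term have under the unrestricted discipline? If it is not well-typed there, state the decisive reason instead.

not well-typed under unrestricted — fails simple typing
variable uses: g: 1×; f: 1×; q [bound]: 0×; p [bound]: 0×; r [bound]: 0×; h [bound]: 1×; g1 [bound]: 0×
order of uses: g, f, h
typing: ill-typed: argument of type A → B → C where A → A is required
all disciplines: ordered ✗, linear ✗, affine ✗, relevant ✗, unrestricted ✗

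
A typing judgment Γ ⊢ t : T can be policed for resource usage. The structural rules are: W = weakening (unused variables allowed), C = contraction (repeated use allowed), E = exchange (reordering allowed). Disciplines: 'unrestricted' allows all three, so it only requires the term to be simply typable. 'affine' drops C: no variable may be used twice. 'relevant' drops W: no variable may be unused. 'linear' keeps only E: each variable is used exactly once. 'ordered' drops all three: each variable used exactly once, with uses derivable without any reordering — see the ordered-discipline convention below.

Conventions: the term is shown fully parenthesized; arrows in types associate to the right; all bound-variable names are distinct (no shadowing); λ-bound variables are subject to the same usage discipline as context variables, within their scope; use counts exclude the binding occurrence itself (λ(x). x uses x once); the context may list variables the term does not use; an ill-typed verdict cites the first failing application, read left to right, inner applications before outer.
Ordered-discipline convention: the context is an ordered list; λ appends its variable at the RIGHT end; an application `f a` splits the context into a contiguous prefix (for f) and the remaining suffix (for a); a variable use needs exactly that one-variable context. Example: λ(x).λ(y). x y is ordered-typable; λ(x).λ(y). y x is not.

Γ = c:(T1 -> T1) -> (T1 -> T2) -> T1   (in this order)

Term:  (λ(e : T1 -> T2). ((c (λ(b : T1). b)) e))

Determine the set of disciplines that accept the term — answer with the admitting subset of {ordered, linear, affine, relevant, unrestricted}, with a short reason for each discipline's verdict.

admitted in: ordered, linear, affine, relevant, unrestricted
variable uses: c: 1; e (bound): 1; b (bound): 1
use order (left to right): c, b, e
typing: the term checks, with type (T1 -> T2) -> T1
ordered: ✓, one use each (c, e, b); ordered split holds
linear: ✓, each of c, e, b used exactly once
affine: ✓, c, e, b: no repeats, contraction unneeded
relevant: ✓, none of c, e, b goes unused
unrestricted: ✓, simply typable at (T1 -> T2) -> T1; W, C, E all held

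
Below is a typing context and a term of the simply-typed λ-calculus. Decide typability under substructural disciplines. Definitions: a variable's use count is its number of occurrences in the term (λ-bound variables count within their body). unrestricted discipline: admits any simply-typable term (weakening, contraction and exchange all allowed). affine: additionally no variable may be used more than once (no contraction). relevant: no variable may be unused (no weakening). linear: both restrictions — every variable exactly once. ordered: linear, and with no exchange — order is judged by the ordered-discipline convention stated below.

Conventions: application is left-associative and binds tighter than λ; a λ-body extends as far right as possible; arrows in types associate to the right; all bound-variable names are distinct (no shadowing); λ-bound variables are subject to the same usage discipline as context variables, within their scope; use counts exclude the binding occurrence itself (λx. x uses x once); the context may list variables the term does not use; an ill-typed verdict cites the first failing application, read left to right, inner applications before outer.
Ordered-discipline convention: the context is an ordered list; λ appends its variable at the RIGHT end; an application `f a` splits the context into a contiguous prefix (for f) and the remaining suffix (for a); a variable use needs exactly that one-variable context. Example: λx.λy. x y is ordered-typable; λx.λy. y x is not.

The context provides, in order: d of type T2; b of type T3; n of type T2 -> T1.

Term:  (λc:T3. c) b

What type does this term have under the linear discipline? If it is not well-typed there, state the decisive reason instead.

not well-typed under linear — needs weakening: d, n unused
counts: d ×0, b ×1, n ×0, c [bound] ×1
use order (left to right): c, b
typing: well-typed at T3
across the five disciplines: ordered ✗, linear ✗, affine ✓, relevant ✗, unrestricted ✓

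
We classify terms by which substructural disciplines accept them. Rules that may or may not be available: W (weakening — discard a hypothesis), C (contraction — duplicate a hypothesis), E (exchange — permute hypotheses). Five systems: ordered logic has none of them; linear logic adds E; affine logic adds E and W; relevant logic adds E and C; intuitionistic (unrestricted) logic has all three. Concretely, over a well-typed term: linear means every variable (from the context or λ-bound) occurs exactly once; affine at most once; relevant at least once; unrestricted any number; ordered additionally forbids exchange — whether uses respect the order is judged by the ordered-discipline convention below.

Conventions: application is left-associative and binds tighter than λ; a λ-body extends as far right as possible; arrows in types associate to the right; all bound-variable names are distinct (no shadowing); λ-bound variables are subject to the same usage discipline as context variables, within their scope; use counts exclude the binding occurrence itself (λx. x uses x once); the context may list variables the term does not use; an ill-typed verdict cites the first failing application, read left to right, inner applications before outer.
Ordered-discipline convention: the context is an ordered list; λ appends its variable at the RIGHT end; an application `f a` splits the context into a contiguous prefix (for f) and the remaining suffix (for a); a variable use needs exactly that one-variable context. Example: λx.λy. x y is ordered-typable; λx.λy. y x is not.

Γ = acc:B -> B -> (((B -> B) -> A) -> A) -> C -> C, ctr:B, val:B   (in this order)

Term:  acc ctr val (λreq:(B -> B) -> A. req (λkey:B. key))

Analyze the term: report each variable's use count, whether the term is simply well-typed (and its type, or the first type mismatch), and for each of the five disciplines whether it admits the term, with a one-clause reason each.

usage: acc: 1×; ctr: 1×; val: 1×; req (bound): 1×; key (bound): 1×
left-to-right use order: acc, ctr, val, req, key
typing: well-typed at C -> C
ordered ✓ (acc, ctr, val, req, key once each; derivable with no W/C/E)
linear ✓ (exactly-once usage across acc, ctr, val, req, key)
affine ✓ (no duplicate uses among acc, ctr, val, req, key)
relevant ✓ (none of acc, ctr, val, req, key goes unused)
unrestricted ✓ (well-typed at C -> C; no restrictions here)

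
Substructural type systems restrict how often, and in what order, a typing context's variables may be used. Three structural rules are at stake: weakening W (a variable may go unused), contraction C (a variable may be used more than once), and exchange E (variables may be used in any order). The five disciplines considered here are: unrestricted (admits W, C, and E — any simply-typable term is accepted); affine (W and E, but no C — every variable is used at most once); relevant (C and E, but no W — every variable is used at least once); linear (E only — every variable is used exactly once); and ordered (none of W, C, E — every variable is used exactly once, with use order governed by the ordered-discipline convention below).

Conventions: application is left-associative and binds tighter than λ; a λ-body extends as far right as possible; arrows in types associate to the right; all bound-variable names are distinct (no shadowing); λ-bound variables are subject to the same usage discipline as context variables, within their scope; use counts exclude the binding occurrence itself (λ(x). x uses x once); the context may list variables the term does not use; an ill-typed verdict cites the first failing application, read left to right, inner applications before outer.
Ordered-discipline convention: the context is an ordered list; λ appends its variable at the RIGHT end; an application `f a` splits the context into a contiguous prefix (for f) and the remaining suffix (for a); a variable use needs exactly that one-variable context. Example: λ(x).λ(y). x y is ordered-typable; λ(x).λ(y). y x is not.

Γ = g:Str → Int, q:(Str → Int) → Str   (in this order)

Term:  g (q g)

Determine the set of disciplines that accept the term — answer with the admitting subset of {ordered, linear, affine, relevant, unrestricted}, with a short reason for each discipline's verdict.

admitted in: relevant, unrestricted
variable uses: g=2; q=1
order of uses: g, q, g
typing: well-typed at Int
ordered: ✗, uses contraction: g ×2
linear: ✗, uses contraction: g ×2
affine: ✗, uses contraction: g ×2
relevant: ✓, none of g, q goes unused
unrestricted: ✓, type-checks (Int) and nothing is barred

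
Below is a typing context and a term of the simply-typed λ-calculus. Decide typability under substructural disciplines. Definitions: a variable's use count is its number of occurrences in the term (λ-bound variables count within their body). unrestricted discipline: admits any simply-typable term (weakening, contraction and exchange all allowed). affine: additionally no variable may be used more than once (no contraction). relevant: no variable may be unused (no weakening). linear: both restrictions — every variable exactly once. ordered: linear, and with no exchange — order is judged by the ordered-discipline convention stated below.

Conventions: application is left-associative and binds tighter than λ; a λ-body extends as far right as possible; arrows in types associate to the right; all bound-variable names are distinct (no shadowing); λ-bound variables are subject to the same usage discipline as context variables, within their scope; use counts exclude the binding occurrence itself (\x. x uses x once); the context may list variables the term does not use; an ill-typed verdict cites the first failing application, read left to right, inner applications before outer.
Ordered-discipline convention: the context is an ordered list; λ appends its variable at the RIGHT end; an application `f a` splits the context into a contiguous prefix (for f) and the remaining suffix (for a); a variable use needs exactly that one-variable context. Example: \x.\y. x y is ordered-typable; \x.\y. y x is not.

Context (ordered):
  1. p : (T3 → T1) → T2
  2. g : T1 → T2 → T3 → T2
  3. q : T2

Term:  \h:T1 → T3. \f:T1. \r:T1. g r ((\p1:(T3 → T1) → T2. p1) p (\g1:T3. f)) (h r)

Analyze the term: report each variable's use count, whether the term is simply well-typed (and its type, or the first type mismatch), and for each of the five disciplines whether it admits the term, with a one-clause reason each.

variable uses: p: 1, g: 1, q: 0, h (λ-bound): 1, f (λ-bound): 1, r (λ-bound): 2, p1 (λ-bound): 1, g1 (λ-bound): 0
left-to-right use order: g, r, p1, p, f, h, r
typing: ✓ — (T1 → T3) → T1 → T1 → T2
ordered: ✗ — uses contraction: r ×2; needs weakening: q, g1 unused
linear: ✗ — uses contraction: r ×2; needs weakening: q, g1 unused
affine: ✗ — uses contraction: r ×2
relevant: ✗ — needs weakening: q, g1 unused
unrestricted: ✓ — simply typable at (T1 → T3) → T1 → T1 → T2; W, C, E all held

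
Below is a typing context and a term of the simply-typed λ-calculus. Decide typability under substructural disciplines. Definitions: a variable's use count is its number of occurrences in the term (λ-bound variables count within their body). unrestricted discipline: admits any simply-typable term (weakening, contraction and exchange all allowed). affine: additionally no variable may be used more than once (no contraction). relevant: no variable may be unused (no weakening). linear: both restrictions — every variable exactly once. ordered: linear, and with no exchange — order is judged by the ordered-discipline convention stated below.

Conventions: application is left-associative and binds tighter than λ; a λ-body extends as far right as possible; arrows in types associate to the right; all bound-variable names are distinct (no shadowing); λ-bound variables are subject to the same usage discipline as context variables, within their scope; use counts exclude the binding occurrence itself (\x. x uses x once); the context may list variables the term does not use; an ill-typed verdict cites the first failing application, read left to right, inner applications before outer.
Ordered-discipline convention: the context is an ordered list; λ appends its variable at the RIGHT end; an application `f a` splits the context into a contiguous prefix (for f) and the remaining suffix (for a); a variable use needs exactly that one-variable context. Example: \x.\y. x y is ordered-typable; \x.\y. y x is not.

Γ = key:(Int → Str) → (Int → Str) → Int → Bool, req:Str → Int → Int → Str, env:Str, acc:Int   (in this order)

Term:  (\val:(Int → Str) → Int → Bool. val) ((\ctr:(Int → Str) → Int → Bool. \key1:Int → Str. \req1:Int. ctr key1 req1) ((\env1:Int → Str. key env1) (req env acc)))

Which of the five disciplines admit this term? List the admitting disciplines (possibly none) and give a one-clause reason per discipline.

admitted in: ordered, linear, affine, relevant, unrestricted
usage: key=1, req=1, env=1, acc=1, val (bound)=1, ctr (bound)=1, key1 (bound)=1, req1 (bound)=1, env1 (bound)=1
left-to-right use order: val, ctr, key1, req1, key, env1, req, env, acc
typing: ✓ — (Int → Str) → Int → Bool
ordered: ✓ — single-use (key, req, env, acc, val, ctr, key1, req1, env1), ordered derivation ok
linear: ✓ — key, req, env, acc, val, ctr, key1, req1, env1: one use apiece
affine: ✓ — key, req, env, acc, val, ctr, key1, req1, env1: no repeats, contraction unneeded
relevant: ✓ — key, req, env, acc, val, ctr, key1, req1, env1: all used, weakening unneeded
unrestricted: ✓ — well-typed at (Int → Str) → Int → Bool; no restrictions here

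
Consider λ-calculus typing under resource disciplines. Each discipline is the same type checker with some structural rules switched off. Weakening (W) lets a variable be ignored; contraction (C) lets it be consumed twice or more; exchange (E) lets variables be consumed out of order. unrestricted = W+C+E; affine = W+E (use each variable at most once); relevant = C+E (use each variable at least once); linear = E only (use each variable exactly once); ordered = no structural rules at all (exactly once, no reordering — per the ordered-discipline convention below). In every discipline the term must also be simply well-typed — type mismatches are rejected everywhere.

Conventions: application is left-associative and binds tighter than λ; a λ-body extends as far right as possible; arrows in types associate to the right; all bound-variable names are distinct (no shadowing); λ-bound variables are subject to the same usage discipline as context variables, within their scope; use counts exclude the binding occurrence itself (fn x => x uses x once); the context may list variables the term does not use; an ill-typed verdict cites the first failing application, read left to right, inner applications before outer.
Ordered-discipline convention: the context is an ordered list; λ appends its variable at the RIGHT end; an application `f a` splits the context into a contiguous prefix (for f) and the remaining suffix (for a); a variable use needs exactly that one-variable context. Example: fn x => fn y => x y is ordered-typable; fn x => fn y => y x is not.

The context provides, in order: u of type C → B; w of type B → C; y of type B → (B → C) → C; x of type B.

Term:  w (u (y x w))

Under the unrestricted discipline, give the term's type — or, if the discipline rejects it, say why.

term : C
usage: u: 1×, w: 2×, y: 1×, x: 1×
order of uses: w, u, y, x, w
typing: well-typed at C
all disciplines: ordered ✗ | linear ✗ | affine ✗ | relevant ✓ | unrestricted ✓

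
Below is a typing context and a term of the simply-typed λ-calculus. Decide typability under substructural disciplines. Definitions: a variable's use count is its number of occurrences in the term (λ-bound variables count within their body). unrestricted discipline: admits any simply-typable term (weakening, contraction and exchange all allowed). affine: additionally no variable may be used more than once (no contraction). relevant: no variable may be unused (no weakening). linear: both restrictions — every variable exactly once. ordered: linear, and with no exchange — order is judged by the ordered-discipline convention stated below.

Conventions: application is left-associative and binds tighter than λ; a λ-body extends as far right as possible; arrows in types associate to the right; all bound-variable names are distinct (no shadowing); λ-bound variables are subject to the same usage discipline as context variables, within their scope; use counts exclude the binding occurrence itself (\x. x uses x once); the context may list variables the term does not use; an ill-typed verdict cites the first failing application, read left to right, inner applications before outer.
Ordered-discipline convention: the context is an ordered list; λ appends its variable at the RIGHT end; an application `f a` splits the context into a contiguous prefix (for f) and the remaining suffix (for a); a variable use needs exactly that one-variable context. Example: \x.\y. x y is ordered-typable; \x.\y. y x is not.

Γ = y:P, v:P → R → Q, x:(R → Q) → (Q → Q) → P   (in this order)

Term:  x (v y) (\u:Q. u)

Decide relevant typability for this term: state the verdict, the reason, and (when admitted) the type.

yes — y, v, x, u: all used, weakening unneeded; term : P
usage: y: 1×; v: 1×; x: 1×; u (bound): 1×
use order (left to right): x, v, y, u
typing: well-typed at P
summary: ordered ✗, linear ✓, affine ✓, relevant ✓, unrestricted ✓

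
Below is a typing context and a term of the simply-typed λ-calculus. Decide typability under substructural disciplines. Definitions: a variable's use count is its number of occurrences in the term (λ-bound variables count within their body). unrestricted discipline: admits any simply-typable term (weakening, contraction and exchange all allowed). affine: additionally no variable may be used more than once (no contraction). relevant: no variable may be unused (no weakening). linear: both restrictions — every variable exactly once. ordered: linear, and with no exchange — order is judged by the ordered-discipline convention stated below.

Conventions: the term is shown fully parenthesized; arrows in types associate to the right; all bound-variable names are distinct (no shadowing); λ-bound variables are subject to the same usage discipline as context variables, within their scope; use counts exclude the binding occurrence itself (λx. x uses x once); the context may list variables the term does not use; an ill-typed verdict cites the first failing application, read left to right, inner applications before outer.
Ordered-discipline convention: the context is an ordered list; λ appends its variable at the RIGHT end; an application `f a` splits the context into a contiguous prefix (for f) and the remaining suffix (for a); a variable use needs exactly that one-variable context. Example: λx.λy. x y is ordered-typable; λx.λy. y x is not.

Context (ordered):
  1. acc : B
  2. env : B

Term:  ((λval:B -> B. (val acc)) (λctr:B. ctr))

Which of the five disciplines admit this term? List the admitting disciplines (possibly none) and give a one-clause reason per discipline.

admitted by: affine, unrestricted
use counts: acc: 1×, env: 0×, val (bound): 1×, ctr (bound): 1×
uses in reading order: val, acc, ctr
typing: ✓ — B
ordered: ✗, unused: env — weakening required
linear: ✗, unused: env — weakening required
affine: ✓, none of acc, env, val, ctr used more than once
relevant: ✗, unused: env — weakening required
unrestricted: ✓, typability at B is all that's needed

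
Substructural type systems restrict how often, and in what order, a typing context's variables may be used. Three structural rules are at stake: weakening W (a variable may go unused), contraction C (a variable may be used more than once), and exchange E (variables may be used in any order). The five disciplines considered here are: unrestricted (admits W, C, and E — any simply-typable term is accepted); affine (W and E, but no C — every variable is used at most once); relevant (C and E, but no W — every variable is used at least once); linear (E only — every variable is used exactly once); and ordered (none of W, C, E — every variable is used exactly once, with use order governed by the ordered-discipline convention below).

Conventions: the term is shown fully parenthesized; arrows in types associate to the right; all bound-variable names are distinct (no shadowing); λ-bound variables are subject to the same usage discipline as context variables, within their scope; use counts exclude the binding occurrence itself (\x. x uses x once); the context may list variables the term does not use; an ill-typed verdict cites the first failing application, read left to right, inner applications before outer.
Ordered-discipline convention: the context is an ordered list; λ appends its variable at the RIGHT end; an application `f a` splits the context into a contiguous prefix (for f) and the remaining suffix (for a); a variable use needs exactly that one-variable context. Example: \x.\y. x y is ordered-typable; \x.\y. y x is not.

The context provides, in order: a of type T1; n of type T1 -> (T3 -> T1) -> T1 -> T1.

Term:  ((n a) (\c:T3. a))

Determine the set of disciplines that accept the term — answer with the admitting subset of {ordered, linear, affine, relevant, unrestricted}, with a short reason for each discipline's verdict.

admitted by: unrestricted
use counts: a=2, n=1, c (bound)=0
uses in reading order: n, a, a
typing: ✓ — T1 -> T1
ordered: ✗, a ×2 used more than once (contraction); c left unused
linear: ✗, a ×2 used more than once (contraction); c left unused
affine: ✗, a ×2 used more than once (contraction)
relevant: ✗, c left unused
unrestricted: ✓, simply typable at T1 -> T1; W, C, E all held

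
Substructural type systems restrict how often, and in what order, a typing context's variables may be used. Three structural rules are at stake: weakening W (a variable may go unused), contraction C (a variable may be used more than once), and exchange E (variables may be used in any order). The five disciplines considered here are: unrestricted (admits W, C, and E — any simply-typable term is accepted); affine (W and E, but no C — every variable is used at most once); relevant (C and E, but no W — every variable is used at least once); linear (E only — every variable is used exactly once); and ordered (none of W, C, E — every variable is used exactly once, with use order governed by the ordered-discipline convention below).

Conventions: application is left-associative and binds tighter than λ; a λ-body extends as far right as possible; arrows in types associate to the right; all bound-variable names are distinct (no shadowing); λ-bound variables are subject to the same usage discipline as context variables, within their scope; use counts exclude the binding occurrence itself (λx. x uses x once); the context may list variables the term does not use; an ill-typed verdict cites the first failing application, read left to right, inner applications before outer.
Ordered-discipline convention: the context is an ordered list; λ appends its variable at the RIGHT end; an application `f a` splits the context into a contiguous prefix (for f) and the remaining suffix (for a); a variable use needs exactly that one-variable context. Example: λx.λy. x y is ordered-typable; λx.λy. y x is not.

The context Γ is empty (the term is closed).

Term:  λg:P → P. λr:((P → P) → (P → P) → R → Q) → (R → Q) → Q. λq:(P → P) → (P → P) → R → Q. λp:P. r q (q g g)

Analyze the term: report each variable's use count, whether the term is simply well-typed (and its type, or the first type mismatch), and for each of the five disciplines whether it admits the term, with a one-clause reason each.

use counts: g (λ-bound) ×2, r (λ-bound) ×1, q (λ-bound) ×2, p (λ-bound) ×0
left-to-right use order: r, q, q, g, g
typing: well-typed — term : (P → P) → (((P → P) → (P → P) → R → Q) → (R → Q) → Q) → ((P → P) → (P → P) → R → Q) → P → Q
ordered: ✗ — needs contraction — g ×2, q ×2; unused: p — weakening required
linear: ✗ — needs contraction — g ×2, q ×2; unused: p — weakening required
affine: ✗ — needs contraction — g ×2, q ×2
relevant: ✗ — unused: p — weakening required
unrestricted: ✓ — well-typed at (P → P) → (((P → P) → (P → P) → R → Q) → (R → Q) → Q) → ((P → P) → (P → P) → R → Q) → P → Q; no restrictions here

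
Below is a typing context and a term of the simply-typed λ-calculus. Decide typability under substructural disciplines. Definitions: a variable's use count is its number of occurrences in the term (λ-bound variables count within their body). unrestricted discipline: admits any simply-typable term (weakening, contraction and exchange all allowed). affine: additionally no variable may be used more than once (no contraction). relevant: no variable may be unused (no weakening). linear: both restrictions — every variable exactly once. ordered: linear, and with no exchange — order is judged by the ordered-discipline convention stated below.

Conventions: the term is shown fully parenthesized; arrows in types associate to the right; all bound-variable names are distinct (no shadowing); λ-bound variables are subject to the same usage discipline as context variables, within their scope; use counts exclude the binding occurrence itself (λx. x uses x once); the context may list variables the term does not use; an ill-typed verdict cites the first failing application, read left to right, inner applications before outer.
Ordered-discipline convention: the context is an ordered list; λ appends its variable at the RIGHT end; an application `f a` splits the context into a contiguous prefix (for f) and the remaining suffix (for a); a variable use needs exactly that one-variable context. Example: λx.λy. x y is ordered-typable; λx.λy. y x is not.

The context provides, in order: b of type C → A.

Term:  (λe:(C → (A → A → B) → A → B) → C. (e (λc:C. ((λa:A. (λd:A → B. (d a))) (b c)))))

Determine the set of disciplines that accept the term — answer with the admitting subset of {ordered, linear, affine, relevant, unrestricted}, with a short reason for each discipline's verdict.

accepted by: none
variable uses: b: 1; e (bound): 1; c (bound): 1; a (bound): 1; d (bound): 1
order of uses: e, d, a, b, c
typing: ill-typed: argument of type C → (A → B) → B where C → (A → A → B) → A → B is required
ordered: ✗, a type mismatch blocks all five
linear: ✗, the type mismatch rejects it
affine: ✗, not simply typable
relevant: ✗, fails simple typing
unrestricted: ✗, a type mismatch blocks all five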